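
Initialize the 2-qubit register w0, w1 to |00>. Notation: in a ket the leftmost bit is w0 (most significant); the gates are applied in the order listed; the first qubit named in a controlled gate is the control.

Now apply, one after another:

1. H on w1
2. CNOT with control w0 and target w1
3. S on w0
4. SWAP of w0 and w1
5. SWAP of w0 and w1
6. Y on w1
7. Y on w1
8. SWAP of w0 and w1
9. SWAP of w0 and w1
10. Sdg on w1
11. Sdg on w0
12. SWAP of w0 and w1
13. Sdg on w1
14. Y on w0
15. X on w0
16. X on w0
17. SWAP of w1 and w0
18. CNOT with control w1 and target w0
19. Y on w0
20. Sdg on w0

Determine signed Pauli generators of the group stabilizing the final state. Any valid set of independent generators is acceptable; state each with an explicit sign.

The stabilizer group can be generated by -XX, -ZZ, among other valid generating sets.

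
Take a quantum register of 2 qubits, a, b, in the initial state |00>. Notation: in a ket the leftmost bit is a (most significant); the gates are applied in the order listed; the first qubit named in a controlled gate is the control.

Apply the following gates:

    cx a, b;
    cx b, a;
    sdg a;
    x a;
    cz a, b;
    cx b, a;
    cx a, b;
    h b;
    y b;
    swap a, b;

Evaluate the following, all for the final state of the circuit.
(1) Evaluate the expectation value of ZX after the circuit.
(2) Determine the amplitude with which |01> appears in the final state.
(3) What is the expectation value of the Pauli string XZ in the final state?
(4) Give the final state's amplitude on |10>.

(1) In the final state, ZX has expectation 0.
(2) |01> carries amplitude sqrt(2)*I/2 in the final state.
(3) The observable XZ averages to -1.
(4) The amplitude on |10> is 0.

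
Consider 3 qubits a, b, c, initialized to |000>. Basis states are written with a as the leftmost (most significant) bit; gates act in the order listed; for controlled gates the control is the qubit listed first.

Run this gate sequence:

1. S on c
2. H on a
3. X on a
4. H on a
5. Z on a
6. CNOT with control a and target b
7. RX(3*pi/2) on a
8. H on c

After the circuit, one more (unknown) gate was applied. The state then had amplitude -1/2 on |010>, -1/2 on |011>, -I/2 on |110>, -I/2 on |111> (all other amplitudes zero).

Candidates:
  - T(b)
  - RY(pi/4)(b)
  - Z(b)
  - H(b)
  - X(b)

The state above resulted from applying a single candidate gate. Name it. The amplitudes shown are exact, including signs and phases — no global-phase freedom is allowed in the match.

The unique candidate consistent with the amplitudes is X(b). Key observation: gates 2-5 undo each other exactly, leaving only the rest of the circuit to track.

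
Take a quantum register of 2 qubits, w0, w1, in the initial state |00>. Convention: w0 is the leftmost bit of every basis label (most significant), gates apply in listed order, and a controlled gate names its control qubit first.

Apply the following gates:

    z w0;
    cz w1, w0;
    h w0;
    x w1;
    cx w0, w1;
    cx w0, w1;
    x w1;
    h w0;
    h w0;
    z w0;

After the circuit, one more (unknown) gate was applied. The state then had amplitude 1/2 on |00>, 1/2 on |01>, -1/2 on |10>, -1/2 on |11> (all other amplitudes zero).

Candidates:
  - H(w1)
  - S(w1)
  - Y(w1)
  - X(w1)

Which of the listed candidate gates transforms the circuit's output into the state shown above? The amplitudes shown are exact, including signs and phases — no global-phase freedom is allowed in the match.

The applied gate was H(w1). Key observation: gates 3-8 undo each other exactly, leaving only the rest of the circuit to track.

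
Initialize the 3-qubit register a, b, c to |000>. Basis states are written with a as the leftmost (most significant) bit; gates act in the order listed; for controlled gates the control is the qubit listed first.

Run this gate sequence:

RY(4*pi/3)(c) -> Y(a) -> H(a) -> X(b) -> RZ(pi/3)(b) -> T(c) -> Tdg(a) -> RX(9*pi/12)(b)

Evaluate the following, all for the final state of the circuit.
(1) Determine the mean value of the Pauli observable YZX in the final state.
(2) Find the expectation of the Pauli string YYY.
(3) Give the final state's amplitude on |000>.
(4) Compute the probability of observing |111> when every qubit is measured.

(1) The expectation value of YZX is -sqrt(6)/8.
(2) The expectation value of YYY is -sqrt(6)/8.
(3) The final state's coefficient on |000> equals -sqrt(2*sqrt(2) + 4)*exp(I*pi/6)/8.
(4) Outcome |111> occurs with probability 3/16 - 3*sqrt(2)/32.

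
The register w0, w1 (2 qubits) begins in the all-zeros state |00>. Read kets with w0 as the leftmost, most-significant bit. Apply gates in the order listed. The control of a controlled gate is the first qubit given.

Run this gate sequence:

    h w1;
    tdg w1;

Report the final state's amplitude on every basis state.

After the circuit, the state carries amplitude sqrt(2)/2 on |00>, -sqrt(2)*exp(3*I*pi/4)/2 on |01>, 0 on |10>, 0 on |11>.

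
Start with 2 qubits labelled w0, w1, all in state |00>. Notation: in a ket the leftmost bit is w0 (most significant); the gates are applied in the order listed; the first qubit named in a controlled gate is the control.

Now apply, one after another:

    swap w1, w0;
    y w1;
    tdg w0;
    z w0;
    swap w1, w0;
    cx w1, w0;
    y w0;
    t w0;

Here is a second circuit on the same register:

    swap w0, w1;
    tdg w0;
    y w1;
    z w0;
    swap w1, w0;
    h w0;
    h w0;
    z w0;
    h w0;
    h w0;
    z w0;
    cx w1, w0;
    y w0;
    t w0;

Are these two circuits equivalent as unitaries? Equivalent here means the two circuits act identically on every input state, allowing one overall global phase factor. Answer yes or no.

Yes: on every input state the two circuits agree up to one overall phase factor.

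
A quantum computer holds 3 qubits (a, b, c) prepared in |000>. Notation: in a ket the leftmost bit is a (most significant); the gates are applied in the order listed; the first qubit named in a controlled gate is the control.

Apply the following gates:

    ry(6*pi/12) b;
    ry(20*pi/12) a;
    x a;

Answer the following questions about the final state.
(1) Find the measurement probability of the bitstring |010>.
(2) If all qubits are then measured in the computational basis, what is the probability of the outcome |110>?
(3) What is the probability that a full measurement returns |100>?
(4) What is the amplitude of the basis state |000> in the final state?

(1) Outcome |010> occurs with probability 1/8.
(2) A full measurement returns |110> with probability 3/8.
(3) The probability of measuring |100> is 3/8.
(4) The amplitude on |000> is sqrt(2)/4.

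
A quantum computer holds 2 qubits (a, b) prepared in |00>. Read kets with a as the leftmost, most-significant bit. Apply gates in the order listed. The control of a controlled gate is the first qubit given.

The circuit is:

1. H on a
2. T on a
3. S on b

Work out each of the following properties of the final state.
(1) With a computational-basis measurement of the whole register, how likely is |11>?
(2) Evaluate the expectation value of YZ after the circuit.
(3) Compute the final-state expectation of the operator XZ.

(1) A full measurement returns |11> with probability 0.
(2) In the final state, YZ has expectation sqrt(2)/2.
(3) In the final state, XZ has expectation sqrt(2)/2.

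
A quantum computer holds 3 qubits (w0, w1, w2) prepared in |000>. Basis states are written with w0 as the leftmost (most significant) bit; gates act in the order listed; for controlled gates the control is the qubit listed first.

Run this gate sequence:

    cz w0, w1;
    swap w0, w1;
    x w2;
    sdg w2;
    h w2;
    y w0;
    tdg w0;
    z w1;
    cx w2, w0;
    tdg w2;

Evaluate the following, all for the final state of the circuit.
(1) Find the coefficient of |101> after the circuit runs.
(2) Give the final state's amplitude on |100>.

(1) |101> carries amplitude 0 in the final state.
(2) The amplitude on |100> is -sqrt(2)*exp(3*I*pi/4)/2.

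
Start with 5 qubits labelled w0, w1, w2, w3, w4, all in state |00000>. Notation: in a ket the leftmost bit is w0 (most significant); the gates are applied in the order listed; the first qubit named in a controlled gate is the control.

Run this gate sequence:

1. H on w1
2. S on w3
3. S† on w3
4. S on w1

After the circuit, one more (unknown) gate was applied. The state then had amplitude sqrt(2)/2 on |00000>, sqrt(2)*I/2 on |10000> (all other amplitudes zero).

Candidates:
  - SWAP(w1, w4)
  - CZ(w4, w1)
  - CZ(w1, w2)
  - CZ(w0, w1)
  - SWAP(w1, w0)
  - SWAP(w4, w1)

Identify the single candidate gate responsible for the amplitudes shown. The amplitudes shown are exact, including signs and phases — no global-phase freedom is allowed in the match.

The unique candidate consistent with the amplitudes is SWAP(w1, w0). Key observation: gates 2-3 undo each other exactly, leaving only the rest of the circuit to track.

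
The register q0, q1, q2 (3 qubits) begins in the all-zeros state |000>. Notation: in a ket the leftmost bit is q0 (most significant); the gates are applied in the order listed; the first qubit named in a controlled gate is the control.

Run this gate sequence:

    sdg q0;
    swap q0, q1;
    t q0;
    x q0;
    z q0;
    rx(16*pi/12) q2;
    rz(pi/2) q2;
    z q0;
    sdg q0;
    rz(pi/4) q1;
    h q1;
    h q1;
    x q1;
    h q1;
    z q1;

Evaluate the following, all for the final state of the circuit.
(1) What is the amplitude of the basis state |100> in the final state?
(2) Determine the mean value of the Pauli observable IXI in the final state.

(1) The final state's coefficient on |100> equals sqrt(2)*exp(I*pi/8)/4.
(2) The observable IXI averages to 1.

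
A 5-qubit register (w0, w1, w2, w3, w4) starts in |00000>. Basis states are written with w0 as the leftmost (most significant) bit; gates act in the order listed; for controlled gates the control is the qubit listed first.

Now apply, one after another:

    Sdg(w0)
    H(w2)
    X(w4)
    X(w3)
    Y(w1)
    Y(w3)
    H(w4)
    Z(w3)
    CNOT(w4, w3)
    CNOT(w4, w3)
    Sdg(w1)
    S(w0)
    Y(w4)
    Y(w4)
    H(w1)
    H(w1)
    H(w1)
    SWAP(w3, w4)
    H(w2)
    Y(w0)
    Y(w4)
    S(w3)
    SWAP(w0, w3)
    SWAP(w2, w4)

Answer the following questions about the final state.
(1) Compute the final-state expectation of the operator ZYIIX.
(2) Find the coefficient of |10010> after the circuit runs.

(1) The expectation value of ZYIIX is 0. Key observation: the block from step 9 through step 10 cancels to the identity and can be dropped.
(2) The amplitude on |10010> is 0.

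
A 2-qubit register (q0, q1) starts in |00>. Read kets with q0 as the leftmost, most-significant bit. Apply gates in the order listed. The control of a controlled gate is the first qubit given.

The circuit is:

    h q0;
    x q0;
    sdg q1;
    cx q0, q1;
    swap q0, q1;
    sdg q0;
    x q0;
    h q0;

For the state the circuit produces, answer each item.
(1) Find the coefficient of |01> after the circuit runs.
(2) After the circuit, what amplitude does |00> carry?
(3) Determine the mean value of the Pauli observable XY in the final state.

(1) |01> carries amplitude -I/2 in the final state.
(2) The final state's coefficient on |00> equals 1/2.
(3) In the final state, XY has expectation 0.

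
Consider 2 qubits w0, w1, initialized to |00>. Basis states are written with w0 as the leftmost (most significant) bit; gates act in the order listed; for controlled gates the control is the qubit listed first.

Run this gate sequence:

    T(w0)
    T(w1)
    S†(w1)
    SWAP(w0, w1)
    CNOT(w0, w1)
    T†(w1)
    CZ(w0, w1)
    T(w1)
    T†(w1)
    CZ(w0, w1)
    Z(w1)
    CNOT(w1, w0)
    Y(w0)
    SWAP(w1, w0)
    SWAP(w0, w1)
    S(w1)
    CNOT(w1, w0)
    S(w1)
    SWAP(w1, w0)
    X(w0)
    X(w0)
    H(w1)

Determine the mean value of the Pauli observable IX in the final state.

The expectation value of IX is -1. Key observation: the block from step 7 through step 10 cancels to the identity and can be dropped.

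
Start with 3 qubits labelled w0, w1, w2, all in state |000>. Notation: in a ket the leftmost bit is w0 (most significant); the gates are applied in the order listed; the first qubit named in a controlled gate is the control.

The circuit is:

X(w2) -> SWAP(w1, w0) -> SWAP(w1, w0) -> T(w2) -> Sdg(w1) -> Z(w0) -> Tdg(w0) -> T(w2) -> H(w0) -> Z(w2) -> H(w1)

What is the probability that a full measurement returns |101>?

A full measurement returns |101> with probability 1/4. Key observation: the block from step 2 through step 3 cancels to the identity and can be dropped.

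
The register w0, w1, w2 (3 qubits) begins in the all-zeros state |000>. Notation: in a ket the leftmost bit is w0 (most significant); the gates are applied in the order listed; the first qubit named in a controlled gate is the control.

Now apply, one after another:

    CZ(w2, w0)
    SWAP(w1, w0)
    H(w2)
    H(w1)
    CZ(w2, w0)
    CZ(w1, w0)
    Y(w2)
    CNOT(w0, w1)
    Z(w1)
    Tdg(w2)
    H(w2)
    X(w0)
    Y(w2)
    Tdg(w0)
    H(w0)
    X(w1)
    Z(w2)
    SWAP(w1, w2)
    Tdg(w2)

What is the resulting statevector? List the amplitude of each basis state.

The final amplitudes are -I/4 - exp(3*I*pi/4)/4 on |000>, exp(I*pi/4)/4 + I/4 on |001>, -exp(3*I*pi/4)/4 + I/4 on |010>, -exp(I*pi/4)/4 + I/4 on |011>, exp(3*I*pi/4)/4 + I/4 on |100>, -I/4 - exp(I*pi/4)/4 on |101>, -I/4 + exp(3*I*pi/4)/4 on |110>, -I/4 + exp(I*pi/4)/4 on |111>.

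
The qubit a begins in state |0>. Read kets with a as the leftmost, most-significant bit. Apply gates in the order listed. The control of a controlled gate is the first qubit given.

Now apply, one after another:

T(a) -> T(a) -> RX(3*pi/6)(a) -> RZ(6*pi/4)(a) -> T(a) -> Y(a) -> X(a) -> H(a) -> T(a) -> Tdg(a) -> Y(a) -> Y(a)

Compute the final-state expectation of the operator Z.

The observable Z averages to sqrt(2)/2.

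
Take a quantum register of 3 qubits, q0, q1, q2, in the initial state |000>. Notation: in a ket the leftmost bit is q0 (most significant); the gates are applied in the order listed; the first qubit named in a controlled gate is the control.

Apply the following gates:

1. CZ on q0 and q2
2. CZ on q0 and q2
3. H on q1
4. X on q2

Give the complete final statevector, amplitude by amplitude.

After the circuit, the state carries amplitude sqrt(2)/2 on |001>, sqrt(2)/2 on |011>, and 0 on every other basis state.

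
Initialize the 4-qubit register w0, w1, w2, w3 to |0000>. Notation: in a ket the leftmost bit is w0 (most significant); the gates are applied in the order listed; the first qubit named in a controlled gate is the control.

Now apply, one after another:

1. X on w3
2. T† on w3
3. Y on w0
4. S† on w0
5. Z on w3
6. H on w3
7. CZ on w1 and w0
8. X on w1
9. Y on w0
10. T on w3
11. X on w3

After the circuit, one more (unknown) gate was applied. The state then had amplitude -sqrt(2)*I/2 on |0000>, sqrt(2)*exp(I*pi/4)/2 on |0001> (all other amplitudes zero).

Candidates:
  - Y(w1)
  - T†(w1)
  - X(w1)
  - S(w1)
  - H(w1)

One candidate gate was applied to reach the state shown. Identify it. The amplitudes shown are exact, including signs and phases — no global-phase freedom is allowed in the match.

The unique candidate consistent with the amplitudes is X(w1).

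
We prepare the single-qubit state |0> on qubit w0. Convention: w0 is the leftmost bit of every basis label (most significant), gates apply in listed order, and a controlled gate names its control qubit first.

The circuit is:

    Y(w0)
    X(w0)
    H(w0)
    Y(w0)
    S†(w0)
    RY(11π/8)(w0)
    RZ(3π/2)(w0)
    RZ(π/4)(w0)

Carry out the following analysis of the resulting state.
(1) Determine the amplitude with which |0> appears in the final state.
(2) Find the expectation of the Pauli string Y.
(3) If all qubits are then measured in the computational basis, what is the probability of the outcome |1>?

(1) The final state's coefficient on |0> equals sqrt(2)*exp(7*I*pi/16)/2.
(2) The expectation value of Y is sqrt(2)/2.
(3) The probability of measuring |1> is 1/2.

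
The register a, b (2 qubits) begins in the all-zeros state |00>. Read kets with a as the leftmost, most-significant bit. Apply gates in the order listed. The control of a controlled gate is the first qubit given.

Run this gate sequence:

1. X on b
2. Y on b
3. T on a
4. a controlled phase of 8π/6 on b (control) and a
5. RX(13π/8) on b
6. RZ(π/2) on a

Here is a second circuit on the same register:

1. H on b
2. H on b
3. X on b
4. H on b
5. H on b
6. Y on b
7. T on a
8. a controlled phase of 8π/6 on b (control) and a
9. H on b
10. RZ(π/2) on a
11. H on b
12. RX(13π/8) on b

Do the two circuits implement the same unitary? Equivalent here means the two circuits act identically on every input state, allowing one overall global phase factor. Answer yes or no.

Yes: on every input state the two circuits agree up to one overall phase factor.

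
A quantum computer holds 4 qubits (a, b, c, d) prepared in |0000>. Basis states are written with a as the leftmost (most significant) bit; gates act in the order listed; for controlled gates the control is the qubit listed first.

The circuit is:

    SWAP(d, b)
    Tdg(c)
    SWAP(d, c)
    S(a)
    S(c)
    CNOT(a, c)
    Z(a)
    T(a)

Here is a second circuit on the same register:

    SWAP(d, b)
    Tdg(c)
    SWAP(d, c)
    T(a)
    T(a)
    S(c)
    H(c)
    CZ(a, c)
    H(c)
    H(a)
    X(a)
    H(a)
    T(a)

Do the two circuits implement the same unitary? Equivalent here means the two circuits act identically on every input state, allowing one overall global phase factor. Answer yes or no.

Yes — the two circuits implement the same unitary up to a global phase.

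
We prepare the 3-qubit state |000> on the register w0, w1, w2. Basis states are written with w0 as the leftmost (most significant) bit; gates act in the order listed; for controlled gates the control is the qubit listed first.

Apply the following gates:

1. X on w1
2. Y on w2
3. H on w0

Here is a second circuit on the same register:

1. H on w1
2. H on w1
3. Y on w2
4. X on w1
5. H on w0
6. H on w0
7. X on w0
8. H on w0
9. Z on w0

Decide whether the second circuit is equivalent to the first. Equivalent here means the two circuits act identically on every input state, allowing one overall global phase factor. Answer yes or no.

Yes: on every input state the two circuits agree up to one overall phase factor.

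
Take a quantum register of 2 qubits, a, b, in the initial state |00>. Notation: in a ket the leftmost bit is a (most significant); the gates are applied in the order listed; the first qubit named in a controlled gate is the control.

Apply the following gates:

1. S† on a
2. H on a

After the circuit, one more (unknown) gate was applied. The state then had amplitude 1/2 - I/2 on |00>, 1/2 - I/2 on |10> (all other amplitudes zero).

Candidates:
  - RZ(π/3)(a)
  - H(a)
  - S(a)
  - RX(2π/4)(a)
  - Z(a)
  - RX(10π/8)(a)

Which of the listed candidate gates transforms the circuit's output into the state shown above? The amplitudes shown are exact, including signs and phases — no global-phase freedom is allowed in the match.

The applied gate was RX(2π/4)(a).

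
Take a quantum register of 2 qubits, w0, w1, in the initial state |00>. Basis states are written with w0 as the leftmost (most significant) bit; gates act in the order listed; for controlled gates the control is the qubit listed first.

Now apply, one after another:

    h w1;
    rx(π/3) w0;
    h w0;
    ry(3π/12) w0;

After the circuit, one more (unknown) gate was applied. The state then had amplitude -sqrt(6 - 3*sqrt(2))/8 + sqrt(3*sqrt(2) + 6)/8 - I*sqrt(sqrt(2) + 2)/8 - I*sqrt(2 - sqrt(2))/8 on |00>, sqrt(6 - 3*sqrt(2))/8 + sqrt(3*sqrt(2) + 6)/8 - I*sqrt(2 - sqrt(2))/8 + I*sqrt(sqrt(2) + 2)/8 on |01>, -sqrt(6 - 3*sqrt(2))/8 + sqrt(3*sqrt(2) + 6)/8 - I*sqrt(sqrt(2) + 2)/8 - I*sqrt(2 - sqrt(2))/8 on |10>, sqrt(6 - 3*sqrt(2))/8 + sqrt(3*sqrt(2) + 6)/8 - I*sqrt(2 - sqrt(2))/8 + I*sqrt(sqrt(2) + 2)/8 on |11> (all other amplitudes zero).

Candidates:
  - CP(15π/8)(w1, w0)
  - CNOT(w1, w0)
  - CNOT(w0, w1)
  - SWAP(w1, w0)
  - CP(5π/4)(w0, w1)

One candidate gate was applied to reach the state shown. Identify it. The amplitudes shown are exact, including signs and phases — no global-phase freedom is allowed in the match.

It was SWAP(w1, w0) that produced the state shown.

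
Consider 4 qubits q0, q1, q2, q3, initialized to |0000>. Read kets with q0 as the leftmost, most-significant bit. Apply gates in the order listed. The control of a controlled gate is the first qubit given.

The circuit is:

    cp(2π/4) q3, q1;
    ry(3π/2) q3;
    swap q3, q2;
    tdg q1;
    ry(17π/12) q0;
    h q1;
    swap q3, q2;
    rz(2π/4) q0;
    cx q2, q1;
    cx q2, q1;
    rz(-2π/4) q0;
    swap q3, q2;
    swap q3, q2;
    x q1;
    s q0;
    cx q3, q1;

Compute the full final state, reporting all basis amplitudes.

After the circuit, the state carries amplitude -sqrt(2 - sqrt(2))/8 + sqrt(3*sqrt(2) + 6)/8 on |0000>, -sqrt(3*sqrt(2) + 6)/8 + sqrt(2 - sqrt(2))/8 on |0001>, 0 on |0010>, 0 on |0011>, -sqrt(2 - sqrt(2))/8 + sqrt(3*sqrt(2) + 6)/8 on |0100>, -sqrt(3*sqrt(2) + 6)/8 + sqrt(2 - sqrt(2))/8 on |0101>, 0 on |0110>, 0 on |0111>, -I*sqrt(sqrt(2) + 2)/8 - I*sqrt(6 - 3*sqrt(2))/8 on |1000>, I*sqrt(6 - 3*sqrt(2))/8 + I*sqrt(sqrt(2) + 2)/8 on |1001>, 0 on |1010>, 0 on |1011>, -I*sqrt(sqrt(2) + 2)/8 - I*sqrt(6 - 3*sqrt(2))/8 on |1100>, I*sqrt(6 - 3*sqrt(2))/8 + I*sqrt(sqrt(2) + 2)/8 on |1101>, 0 on |1110>, 0 on |1111>. Key observation: the block from step 7 through step 12 cancels to the identity and can be dropped.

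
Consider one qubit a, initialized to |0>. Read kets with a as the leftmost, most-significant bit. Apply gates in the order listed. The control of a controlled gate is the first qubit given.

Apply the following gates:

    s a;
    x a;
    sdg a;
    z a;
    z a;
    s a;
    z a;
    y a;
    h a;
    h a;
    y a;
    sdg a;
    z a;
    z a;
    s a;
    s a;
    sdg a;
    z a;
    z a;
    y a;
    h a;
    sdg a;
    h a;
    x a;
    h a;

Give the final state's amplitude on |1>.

The amplitude on |1> is -sqrt(2)/2.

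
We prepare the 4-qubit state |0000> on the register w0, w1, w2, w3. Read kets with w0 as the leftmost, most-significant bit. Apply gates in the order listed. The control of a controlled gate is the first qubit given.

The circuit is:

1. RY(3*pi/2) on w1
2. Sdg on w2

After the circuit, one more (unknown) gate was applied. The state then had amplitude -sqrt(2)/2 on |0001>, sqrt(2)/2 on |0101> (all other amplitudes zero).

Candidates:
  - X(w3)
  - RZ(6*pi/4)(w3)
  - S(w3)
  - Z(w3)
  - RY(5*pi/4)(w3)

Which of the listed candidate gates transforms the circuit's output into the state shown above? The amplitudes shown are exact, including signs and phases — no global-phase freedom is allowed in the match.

The unique candidate consistent with the amplitudes is X(w3).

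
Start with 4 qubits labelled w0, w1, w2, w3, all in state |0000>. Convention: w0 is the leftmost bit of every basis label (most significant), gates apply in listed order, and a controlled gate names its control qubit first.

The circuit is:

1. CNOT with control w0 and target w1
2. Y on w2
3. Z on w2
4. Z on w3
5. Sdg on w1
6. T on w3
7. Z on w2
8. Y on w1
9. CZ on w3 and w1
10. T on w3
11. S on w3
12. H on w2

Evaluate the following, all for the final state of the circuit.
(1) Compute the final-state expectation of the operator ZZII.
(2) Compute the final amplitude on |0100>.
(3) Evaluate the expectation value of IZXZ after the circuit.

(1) The observable ZZII averages to -1.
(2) |0100> carries amplitude -sqrt(2)/2 in the final state.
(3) In the final state, IZXZ has expectation 1.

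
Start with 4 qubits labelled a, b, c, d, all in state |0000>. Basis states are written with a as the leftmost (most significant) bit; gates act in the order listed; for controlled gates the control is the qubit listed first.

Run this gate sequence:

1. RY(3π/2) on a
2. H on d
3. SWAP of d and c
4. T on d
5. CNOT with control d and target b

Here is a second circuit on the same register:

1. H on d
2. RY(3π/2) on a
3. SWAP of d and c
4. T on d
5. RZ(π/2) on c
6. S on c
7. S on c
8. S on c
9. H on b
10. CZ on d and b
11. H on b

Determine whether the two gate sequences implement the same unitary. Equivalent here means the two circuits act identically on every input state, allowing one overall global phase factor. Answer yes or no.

Yes, they are equivalent — the unitaries differ by at most a global phase.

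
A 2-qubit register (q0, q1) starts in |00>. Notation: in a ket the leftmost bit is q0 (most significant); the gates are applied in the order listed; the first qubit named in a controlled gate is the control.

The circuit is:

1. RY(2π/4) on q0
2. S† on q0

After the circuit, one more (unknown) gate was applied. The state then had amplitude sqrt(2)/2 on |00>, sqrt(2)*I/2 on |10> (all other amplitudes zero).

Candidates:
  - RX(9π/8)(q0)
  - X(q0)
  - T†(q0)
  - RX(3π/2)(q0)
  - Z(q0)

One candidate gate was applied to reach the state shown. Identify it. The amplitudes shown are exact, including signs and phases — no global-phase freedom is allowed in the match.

The applied gate was Z(q0).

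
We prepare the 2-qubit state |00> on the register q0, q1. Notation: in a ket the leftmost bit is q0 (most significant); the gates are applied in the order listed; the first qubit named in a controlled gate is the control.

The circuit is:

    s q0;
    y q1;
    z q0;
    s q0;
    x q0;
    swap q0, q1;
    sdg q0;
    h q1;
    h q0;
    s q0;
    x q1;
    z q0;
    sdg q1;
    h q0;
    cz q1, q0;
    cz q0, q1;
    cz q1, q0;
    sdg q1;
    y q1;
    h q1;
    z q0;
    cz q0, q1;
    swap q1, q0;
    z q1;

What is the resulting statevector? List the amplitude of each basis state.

The resulting statevector has amplitude 0 on |00>, -1/2 - I/2 on |01>, -1/2 + I/2 on |10>, 0 on |11>.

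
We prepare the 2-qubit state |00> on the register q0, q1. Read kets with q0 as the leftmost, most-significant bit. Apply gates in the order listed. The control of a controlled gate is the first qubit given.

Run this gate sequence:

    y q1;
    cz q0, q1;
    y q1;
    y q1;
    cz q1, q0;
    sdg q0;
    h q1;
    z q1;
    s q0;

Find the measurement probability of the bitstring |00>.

A full measurement returns |00> with probability 1/2.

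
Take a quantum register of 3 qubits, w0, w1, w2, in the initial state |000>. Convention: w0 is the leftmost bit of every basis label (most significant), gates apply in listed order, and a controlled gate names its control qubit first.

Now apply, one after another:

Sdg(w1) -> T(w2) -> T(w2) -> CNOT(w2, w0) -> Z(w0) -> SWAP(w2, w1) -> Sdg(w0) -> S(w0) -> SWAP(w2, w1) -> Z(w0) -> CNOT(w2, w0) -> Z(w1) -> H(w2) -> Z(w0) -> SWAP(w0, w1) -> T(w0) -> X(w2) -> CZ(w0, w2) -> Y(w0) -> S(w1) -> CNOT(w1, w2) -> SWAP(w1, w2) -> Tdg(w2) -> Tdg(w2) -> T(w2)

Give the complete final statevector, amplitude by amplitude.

The final amplitudes are sqrt(2)*I/2 on |100>, sqrt(2)*I/2 on |110>, and 0 on every other basis state. Key observation: gates 4-11 undo each other exactly, leaving only the rest of the circuit to track.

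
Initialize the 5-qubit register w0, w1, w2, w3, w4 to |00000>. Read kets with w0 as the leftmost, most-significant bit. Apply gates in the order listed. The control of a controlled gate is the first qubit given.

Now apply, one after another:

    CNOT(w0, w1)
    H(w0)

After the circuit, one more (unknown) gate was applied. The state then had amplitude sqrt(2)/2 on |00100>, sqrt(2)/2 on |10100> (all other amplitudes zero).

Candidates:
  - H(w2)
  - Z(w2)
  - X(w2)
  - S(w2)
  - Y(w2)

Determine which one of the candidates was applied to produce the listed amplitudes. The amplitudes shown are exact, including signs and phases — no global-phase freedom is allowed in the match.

The unique candidate consistent with the amplitudes is X(w2).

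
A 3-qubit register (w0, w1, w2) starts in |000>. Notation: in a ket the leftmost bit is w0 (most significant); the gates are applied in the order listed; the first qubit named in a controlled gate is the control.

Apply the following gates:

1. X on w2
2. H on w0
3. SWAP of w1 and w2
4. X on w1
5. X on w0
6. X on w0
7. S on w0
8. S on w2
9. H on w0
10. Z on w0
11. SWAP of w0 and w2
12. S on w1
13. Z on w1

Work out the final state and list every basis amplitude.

The resulting statevector has amplitude 1/2 + I/2 on |000>, -1/2 + I/2 on |001>, and 0 on every other basis state. Key observation: the block from step 5 through step 6 cancels to the identity and can be dropped.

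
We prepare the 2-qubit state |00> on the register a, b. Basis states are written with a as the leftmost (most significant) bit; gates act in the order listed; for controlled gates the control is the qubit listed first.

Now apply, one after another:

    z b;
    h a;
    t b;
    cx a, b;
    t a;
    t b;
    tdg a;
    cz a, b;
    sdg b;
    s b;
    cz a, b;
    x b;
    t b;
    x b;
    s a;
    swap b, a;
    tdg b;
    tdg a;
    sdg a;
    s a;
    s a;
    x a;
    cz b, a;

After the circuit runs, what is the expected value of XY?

The expectation value of XY is 1. Key observation: steps 8-11 multiply out to the identity, so the circuit reduces to the remaining gates.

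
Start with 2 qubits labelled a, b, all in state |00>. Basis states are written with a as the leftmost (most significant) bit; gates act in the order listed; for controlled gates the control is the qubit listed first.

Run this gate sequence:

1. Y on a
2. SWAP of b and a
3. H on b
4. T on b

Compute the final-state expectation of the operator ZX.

In the final state, ZX has expectation -sqrt(2)/2.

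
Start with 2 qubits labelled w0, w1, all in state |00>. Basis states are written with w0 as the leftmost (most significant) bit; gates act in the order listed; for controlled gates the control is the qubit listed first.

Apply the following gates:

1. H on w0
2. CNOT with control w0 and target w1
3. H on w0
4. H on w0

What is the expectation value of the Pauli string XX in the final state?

The observable XX averages to 1. Key observation: the block from step 3 through step 4 cancels to the identity and can be dropped.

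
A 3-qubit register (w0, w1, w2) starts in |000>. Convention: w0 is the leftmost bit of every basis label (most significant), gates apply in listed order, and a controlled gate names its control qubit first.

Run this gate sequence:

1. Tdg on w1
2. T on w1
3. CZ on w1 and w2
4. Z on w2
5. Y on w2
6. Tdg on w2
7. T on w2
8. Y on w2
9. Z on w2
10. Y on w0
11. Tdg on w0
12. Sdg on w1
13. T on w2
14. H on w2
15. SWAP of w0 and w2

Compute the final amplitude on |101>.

The amplitude on |101> is sqrt(2)*exp(I*pi/4)/2. Key observation: gates 4-9 undo each other exactly, leaving only the rest of the circuit to track.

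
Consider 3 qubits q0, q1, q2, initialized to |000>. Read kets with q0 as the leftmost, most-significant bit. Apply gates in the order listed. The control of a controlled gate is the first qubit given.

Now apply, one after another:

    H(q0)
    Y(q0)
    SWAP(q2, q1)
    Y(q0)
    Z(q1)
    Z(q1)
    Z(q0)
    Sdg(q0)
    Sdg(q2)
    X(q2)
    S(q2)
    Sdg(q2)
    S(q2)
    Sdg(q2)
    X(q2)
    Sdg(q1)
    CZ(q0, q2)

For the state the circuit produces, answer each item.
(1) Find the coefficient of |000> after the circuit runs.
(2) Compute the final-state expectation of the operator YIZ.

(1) The amplitude on |000> is sqrt(2)/2. Key observation: the block from step 10 through step 15 cancels to the identity and can be dropped.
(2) The observable YIZ averages to 1.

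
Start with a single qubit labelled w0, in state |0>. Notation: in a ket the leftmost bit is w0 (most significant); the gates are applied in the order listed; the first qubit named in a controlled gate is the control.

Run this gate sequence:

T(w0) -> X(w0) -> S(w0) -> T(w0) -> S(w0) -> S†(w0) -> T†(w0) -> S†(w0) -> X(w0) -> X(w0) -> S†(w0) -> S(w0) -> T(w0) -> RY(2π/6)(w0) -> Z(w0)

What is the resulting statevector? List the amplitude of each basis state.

The final amplitudes are -exp(I*pi/4)/2 on |0>, -sqrt(3)*exp(I*pi/4)/2 on |1>.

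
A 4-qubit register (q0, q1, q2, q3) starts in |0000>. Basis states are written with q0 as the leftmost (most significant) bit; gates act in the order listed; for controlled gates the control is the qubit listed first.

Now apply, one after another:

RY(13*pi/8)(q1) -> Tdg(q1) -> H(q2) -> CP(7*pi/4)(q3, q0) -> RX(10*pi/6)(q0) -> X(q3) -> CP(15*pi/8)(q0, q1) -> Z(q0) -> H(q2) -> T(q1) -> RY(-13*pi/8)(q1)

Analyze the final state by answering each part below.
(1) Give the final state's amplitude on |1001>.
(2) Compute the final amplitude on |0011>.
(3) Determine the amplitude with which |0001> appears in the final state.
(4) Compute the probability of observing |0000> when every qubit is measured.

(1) The final state's coefficient on |1001> equals (2 - sqrt(2 - sqrt(2)))*exp(3*I*pi/8)/8 + I*(sqrt(2 - sqrt(2)) + 2)/8.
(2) The amplitude on |0011> is 0.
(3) |0001> carries amplitude -sqrt(3)/2 in the final state.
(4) The probability of measuring |0000> is 0.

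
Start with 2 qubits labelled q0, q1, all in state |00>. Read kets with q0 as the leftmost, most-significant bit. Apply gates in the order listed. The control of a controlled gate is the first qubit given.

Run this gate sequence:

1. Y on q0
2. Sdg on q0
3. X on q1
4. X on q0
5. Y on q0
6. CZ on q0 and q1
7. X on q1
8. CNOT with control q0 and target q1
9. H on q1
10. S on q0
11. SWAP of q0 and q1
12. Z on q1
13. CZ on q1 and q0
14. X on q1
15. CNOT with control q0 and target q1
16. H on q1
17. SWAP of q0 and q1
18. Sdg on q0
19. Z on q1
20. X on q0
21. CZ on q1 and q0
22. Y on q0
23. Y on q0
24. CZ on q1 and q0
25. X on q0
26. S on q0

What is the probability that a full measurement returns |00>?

Outcome |00> occurs with probability 1/4. Key observation: the block from step 20 through step 25 cancels to the identity and can be dropped.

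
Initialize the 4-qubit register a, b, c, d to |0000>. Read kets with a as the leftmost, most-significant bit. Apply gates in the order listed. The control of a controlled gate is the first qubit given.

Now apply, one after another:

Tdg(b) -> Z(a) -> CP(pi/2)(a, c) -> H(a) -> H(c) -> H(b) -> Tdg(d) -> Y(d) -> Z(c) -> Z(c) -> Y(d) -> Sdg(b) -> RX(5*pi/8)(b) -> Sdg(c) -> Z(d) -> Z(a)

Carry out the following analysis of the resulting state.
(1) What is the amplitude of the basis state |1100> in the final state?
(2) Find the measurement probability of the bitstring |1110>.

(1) The final state's coefficient on |1100> equals I*cos(pi/16)/2.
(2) A full measurement returns |1110> with probability sqrt(sqrt(2) + 2)/16 + 1/8.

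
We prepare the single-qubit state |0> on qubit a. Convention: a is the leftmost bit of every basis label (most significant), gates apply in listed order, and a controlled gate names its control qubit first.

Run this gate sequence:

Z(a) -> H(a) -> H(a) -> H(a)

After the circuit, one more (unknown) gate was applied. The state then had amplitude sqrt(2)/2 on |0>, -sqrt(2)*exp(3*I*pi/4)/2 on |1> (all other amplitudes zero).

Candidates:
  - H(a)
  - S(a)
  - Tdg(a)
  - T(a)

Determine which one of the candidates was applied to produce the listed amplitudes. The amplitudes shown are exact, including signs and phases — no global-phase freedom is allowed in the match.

The unique candidate consistent with the amplitudes is Tdg(a). Key observation: steps 2-3 multiply out to the identity, so the circuit reduces to the remaining gates.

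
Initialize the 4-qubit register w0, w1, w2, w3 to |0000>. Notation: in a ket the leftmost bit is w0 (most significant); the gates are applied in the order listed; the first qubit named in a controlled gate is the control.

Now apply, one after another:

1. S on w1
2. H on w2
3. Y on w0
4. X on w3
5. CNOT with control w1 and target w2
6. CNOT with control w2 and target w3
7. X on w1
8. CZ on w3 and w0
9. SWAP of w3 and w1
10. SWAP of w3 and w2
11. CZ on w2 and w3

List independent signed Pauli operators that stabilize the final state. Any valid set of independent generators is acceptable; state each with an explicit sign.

The stabilizer group can be generated by +IXIX, -ZIII, -IZIZ, -IIZI, among other valid generating sets.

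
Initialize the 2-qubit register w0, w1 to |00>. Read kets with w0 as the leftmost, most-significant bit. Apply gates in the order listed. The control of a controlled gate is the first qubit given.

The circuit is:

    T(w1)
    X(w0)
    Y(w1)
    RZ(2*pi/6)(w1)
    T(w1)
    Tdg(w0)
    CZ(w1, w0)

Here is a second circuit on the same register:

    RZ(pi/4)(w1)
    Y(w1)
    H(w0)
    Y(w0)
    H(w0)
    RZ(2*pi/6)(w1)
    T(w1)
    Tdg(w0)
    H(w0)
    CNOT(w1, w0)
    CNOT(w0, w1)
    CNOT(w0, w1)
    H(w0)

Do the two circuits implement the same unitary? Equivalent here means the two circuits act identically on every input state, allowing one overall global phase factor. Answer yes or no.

No: there is an input state on which the two circuits produce genuinely different outputs (not merely differing by a phase).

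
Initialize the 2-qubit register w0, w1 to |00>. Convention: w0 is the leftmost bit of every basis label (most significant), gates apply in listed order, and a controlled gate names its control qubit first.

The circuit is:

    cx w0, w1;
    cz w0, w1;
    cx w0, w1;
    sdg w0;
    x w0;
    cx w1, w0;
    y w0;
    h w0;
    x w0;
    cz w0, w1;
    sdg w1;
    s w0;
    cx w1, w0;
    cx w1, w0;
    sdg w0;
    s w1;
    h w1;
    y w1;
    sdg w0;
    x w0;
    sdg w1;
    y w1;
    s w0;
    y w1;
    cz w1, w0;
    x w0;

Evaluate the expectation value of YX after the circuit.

The expectation value of YX is -1. Key observation: gates 11-16 undo each other exactly, leaving only the rest of the circuit to track.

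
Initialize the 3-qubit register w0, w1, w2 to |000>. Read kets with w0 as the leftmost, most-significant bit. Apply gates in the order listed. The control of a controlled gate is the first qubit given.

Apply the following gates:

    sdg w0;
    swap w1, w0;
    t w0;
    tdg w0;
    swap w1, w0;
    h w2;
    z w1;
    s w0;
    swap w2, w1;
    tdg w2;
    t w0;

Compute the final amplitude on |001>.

|001> carries amplitude 0 in the final state. Key observation: the block from step 2 through step 5 cancels to the identity and can be dropped.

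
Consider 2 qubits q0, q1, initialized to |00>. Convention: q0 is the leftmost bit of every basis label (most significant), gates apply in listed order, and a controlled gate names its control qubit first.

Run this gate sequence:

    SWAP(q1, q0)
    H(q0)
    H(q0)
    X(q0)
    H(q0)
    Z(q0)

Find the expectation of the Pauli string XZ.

In the final state, XZ has expectation 1.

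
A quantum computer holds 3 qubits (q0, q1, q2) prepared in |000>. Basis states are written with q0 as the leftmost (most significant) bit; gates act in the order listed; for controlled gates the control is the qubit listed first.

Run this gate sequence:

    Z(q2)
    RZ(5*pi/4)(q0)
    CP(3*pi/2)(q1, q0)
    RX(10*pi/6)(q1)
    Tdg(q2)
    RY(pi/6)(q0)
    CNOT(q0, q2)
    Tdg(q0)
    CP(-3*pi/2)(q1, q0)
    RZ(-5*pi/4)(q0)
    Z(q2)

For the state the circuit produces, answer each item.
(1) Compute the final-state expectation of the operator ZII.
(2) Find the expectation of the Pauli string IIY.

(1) The expectation value of ZII is sqrt(3)/2.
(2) The expectation value of IIY is 0.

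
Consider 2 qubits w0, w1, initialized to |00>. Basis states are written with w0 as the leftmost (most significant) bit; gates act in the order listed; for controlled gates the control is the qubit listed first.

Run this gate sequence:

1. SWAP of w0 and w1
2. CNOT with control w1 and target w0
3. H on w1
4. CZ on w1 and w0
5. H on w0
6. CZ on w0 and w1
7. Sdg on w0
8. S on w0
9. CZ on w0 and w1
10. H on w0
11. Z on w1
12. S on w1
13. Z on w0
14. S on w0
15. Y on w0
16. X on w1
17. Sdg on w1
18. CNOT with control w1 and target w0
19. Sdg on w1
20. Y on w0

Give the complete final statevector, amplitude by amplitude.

The resulting statevector has amplitude -sqrt(2)*I/2 on |00>, 0 on |01>, 0 on |10>, sqrt(2)/2 on |11>. Key observation: gates 5-10 undo each other exactly, leaving only the rest of the circuit to track.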